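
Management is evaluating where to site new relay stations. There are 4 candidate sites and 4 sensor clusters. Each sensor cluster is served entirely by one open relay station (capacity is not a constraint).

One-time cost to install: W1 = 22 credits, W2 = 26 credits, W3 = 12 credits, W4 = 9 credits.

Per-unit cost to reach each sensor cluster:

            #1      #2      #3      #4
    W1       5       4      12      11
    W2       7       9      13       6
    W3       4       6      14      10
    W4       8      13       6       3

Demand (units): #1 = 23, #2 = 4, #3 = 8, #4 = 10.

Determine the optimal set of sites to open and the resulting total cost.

Open W3 and W4; minimum total cost 215.

For any fixed open set, each sensor cluster goes to its cheapest open site; total = fixed + service.
{W3, W4}: #1→W3 4·23=92, #2→W3 6·4=24, #3→W4 6·8=48, #4→W4 3·10=30. Service 194; fixed 21; total 215.
{W1, W3, W4}: service 186 + fixed 43 = 229
{W1, W4}: service 209 + fixed 31 = 240
{W1, W2, W3, W4}: #1→W3 4·23=92, #2→W1 4·4=16, #3→W4 6·8=48, #4→W4 3·10=30. Service 186; fixed 69; total 255.
No other subset beats 215.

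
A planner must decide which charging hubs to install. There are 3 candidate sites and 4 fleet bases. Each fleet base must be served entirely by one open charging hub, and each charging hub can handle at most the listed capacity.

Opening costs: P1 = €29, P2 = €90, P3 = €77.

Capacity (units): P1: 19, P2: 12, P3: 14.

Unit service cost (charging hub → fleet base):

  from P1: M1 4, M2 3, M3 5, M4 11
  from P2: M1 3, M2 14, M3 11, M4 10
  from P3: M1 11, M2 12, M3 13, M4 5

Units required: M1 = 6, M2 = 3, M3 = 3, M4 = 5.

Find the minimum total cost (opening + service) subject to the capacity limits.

Minimum total cost: 132

Open {P1}: M1→P1 4·6=24, M2→P1 3·3=9, M3→P1 5·3=15, M4→P1 11·5=55.
Loads: P1 carries 17/19. Service 103; fixed 29; total 132.
Next best feasible plan costs 179.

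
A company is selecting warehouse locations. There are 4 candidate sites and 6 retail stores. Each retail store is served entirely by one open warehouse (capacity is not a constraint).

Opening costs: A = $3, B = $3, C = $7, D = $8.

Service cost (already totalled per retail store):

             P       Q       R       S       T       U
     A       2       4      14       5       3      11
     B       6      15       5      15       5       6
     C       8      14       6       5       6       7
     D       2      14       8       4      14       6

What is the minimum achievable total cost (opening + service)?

For any fixed open set, each retail store goes to its cheapest open site; total = fixed + service.
{A, B}: P→A 2, Q→A 4, R→B 5, S→A 5, T→A 3, U→B 6. Service 25; fixed 6; total 31.
{A, C}: P→A 2, Q→A 4, R→C 6, S→A 5, T→A 3, U→C 7. Service 27; fixed 10; total 37.
{A, B, C}: service 25 + fixed 13 = 38
{A, B, C, D}: service 24 + fixed 21 = 45
No other subset beats 31.

Minimum total cost: 31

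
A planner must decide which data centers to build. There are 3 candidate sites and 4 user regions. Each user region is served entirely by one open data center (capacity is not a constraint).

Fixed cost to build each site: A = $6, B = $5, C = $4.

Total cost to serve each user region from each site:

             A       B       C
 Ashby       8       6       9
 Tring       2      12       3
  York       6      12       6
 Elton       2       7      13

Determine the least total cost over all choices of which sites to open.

Minimum total cost: 24

For any fixed open set, each user region goes to its cheapest open site; total = fixed + service.
{A}: Ashby→A 8, Tring→A 2, York→A 6, Elton→A 2. Service 18; fixed 6; total 24.
{A, B}: service 16 + fixed 11 = 27
{A, C}: service 18 + fixed 10 = 28
{A, B, C}: service 16 + fixed 15 = 31
No other subset beats 24.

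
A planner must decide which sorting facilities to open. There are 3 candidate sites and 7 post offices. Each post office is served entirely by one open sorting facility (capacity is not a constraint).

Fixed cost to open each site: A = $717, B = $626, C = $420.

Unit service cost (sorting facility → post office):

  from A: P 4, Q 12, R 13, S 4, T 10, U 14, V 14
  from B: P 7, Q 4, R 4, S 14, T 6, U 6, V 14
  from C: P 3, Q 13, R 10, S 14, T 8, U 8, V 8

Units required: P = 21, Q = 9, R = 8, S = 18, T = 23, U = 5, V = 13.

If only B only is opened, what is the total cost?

Each post office is assigned to its cheapest site among the open ones.
{B}: P→B 7·21=147, Q→B 4·9=36, R→B 4·8=32, S→B 14·18=252, T→B 6·23=138, U→B 6·5=30, V→B 14·13=182. Service 817; fixed 626; total 1443.

Total cost: 1443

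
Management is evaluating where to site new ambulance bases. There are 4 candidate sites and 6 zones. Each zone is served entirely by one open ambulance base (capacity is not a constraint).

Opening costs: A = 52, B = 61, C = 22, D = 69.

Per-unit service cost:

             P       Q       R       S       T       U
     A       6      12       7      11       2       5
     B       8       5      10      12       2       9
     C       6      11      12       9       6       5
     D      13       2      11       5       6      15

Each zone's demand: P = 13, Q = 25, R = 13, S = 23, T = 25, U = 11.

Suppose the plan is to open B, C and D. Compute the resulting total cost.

Total cost: 630

Each zone is assigned to its cheapest site among the open ones.
{B, C, D}: P→C 6·13=78, Q→D 2·25=50, R→B 10·13=130, S→D 5·23=115, T→B 2·25=50, U→C 5·11=55. Service 478; fixed 152; total 630.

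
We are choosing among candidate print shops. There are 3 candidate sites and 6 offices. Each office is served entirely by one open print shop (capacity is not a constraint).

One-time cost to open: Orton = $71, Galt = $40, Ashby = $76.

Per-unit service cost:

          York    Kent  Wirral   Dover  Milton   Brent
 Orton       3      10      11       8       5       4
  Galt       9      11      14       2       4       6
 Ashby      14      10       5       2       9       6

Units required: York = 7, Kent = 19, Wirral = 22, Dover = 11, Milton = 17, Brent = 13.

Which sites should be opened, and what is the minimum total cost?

Open Orton and Ashby; minimum total cost 627.

For any fixed open set, each office goes to its cheapest open site; total = fixed + service.
{Orton, Ashby}: York→Orton 3·7=21, Kent→Orton 10·19=190, Wirral→Ashby 5·22=110, Dover→Ashby 2·11=22, Milton→Orton 5·17=85, Brent→Orton 4·13=52. Service 480; fixed 147; total 627.
{Galt, Ashby}: York→Galt 9·7=63, Kent→Ashby 10·19=190, Wirral→Ashby 5·22=110, Dover→Galt 2·11=22, Milton→Galt 4·17=68, Brent→Galt 6·13=78. Service 531; fixed 116; total 647.
{Orton, Galt, Ashby}: York→Orton 3·7=21, Kent→Orton 10·19=190, Wirral→Ashby 5·22=110, Dover→Galt 2·11=22, Milton→Galt 4·17=68, Brent→Orton 4·13=52. Service 463; fixed 187; total 650.
{Galt}: York→Galt 9·7=63, Kent→Galt 11·19=209, Wirral→Galt 14·22=308, Dover→Galt 2·11=22, Milton→Galt 4·17=68, Brent→Galt 6·13=78. Service 748; fixed 40; total 788.
(All 7 nonempty subsets were checked; Orton and Ashby is lowest.)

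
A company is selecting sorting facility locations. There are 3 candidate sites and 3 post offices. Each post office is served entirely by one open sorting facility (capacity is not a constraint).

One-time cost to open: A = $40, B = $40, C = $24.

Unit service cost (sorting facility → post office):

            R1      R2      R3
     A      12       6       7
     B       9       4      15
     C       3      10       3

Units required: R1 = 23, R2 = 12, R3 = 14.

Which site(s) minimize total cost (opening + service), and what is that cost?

Open B and C; minimum total cost 223.

For any fixed open set, each post office goes to its cheapest open site; total = fixed + service.
{B, C}: R1→C 3·23=69, R2→B 4·12=48, R3→C 3·14=42. Service 159; fixed 64; total 223.
{A, C}: service 183 + fixed 64 = 247
{C}: service 231 + fixed 24 = 255
{A, B, C}: service 159 + fixed 104 = 263
(All 7 nonempty subsets were checked; B and C is lowest.)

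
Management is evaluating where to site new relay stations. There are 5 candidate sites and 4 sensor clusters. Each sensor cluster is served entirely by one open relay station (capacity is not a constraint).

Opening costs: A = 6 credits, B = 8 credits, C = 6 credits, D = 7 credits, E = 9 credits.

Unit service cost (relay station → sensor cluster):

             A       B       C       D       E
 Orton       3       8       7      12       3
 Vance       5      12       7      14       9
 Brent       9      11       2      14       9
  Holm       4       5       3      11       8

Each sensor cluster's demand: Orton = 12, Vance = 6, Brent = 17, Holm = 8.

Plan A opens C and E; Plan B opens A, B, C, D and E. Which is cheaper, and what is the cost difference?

Plan A: {C, E}: Orton→E 3·12=36, Vance→C 7·6=42, Brent→C 2·17=34, Holm→C 3·8=24. Service 136; fixed 15; total 151.
Plan B: {A, B, C, D, E}: Orton→A 3·12=36, Vance→A 5·6=30, Brent→C 2·17=34, Holm→C 3·8=24. Service 124; fixed 36; total 160.
Difference: |151 − 160| = 9.

Plan A is cheaper by 9.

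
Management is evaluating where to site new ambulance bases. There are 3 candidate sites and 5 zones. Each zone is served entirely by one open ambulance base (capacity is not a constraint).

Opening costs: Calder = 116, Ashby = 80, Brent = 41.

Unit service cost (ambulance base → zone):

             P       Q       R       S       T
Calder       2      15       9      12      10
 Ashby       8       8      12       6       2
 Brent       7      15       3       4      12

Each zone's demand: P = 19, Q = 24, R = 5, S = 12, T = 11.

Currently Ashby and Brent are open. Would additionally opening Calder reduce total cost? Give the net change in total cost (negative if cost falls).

Current service cost with {Ashby, Brent}: 410.
Adding Calder: each zone re-picks its cheapest; new service cost 315, saving 95.
Extra fixed cost: 116. Net change = 116 − 95 = 21.
(Totals: 531 → 552.)

No — net change +21 (cost rises by 21).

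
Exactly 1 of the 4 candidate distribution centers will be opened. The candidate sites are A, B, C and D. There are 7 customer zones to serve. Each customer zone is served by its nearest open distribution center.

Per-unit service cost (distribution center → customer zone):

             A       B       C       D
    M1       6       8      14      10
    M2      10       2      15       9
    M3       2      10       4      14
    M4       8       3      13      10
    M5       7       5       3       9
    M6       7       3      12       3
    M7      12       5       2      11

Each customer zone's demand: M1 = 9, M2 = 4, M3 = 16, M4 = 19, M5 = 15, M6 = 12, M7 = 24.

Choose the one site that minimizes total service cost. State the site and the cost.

Choose B only; total service cost 528.

With exactly 1 open, each customer zone uses its cheapest among the chosen.
{B}: M1→B 8·9=72, M2→B 2·4=8, M3→B 10·16=160, M4→B 3·19=57, M5→B 5·15=75, M6→B 3·12=36, M7→B 5·24=120. Service cost 528.
{C}: service cost 734
{A}: service cost 755
Among all 4 size-1 choices, {B} is lowest.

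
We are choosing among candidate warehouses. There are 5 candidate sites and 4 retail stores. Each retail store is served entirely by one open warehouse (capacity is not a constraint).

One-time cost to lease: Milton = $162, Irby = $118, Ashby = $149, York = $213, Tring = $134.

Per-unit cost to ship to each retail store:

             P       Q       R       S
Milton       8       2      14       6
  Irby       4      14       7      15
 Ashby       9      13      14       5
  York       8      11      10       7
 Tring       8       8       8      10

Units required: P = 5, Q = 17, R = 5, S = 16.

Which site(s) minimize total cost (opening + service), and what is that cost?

Open Milton only; minimum total cost 402.

For any fixed open set, each retail store goes to its cheapest open site; total = fixed + service.
{Milton}: P→Milton 8·5=40, Q→Milton 2·17=34, R→Milton 14·5=70, S→Milton 6·16=96. Service 240; fixed 162; total 402.
{Milton, Irby}: P→Irby 4·5=20, Q→Milton 2·17=34, R→Irby 7·5=35, S→Milton 6·16=96. Service 185; fixed 280; total 465.
{Milton, Tring}: service 210 + fixed 296 = 506
{Milton, Irby, Ashby, York, Tring}: P→Irby 4·5=20, Q→Milton 2·17=34, R→Irby 7·5=35, S→Ashby 5·16=80. Service 169; fixed 776; total 945.
No other subset beats 402.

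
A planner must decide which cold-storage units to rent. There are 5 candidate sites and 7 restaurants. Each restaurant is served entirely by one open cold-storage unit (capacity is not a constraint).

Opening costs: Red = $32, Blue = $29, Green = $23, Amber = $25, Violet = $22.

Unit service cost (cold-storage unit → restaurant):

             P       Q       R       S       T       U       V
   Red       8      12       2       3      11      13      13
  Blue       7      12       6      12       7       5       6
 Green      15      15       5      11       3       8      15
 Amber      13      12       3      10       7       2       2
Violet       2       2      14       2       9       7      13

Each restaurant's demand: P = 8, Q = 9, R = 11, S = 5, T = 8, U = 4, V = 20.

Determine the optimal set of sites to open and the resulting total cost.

Open Green, Amber and Violet; minimum total cost 219.

For any fixed open set, each restaurant goes to its cheapest open site; total = fixed + service.
{Green, Amber, Violet}: P→Violet 2·8=16, Q→Violet 2·9=18, R→Amber 3·11=33, S→Violet 2·5=10, T→Green 3·8=24, U→Amber 2·4=8, V→Amber 2·20=40. Service 149; fixed 70; total 219.
{Amber, Violet}: service 181 + fixed 47 = 228
{Red, Green, Amber, Violet}: service 138 + fixed 102 = 240
{Red, Blue, Green, Amber, Violet}: P→Violet 2·8=16, Q→Violet 2·9=18, R→Red 2·11=22, S→Violet 2·5=10, T→Green 3·8=24, U→Amber 2·4=8, V→Amber 2·20=40. Service 138; fixed 131; total 269.
No other subset beats 219.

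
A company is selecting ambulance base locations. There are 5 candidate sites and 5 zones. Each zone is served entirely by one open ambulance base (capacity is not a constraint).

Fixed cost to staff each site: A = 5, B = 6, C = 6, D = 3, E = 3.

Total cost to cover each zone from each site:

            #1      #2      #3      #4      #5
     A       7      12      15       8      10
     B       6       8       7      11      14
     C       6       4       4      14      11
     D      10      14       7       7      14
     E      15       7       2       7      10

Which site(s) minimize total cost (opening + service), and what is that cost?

For any fixed open set, each zone goes to its cheapest open site; total = fixed + service.
{C, E}: #1→C 6, #2→C 4, #3→E 2, #4→E 7, #5→E 10. Service 29; fixed 9; total 38.
{A, E}: service 33 + fixed 8 = 41
{B, E}: service 32 + fixed 9 = 41
{A, B, C, D, E}: service 29 + fixed 23 = 52
No other subset beats 38.

Open C and E; minimum total cost 38.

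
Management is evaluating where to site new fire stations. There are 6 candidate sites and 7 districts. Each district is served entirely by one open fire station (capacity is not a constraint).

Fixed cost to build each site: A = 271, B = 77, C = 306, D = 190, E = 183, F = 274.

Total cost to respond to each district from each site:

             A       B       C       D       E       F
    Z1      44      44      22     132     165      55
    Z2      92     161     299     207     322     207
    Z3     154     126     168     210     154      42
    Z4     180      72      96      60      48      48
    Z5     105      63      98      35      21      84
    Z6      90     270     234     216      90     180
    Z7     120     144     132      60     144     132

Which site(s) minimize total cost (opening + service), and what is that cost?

Open B and E; minimum total cost 894.

For any fixed open set, each district goes to its cheapest open site; total = fixed + service.
{B, E}: Z1→B 44, Z2→B 161, Z3→B 126, Z4→E 48, Z5→E 21, Z6→E 90, Z7→B 144. Service 634; fixed 260; total 894.
{A, B}: service 607 + fixed 348 = 955
{B}: service 880 + fixed 77 = 957
{A, B, C, D, E, F}: service 375 + fixed 1301 = 1676
No other subset beats 894.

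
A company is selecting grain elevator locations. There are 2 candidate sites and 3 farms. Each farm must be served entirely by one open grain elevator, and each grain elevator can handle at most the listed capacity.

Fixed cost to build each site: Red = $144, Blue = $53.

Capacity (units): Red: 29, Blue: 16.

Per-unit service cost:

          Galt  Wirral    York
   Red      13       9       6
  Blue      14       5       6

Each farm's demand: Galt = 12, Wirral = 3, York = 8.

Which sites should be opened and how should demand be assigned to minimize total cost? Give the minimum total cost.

Minimum total cost: 375

Open {Red}: Galt→Red 13·12=156, Wirral→Red 9·3=27, York→Red 6·8=48.
Loads: Red carries 23/29. Service 231; fixed 144; total 375.
Next best feasible plan costs 416.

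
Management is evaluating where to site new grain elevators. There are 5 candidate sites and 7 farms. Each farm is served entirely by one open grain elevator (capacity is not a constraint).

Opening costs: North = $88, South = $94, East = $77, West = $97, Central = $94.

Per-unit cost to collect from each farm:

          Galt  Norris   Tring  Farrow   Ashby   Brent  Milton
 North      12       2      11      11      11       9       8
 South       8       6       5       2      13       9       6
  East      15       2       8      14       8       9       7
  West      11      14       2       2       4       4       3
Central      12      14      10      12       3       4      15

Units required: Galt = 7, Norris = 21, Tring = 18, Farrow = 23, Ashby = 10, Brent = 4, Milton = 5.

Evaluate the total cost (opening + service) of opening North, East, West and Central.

Each farm is assigned to its cheapest site among the open ones.
{North, East, West, Central}: Galt→West 11·7=77, Norris→North 2·21=42, Tring→West 2·18=36, Farrow→West 2·23=46, Ashby→Central 3·10=30, Brent→West 4·4=16, Milton→West 3·5=15. Service 262; fixed 356; total 618.

Total cost: 618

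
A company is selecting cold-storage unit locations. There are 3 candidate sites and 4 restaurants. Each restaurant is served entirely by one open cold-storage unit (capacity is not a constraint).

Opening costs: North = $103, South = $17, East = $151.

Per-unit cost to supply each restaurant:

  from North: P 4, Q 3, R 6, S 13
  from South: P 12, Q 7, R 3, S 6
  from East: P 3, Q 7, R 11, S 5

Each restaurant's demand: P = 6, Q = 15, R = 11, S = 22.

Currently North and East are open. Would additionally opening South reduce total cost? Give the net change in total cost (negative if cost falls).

Current service cost with {North, East}: 239.
Adding South: each restaurant re-picks its cheapest; new service cost 206, saving 33.
Extra fixed cost: 17. Net change = 17 − 33 = -16.
(Totals: 493 → 477.)

Yes — net change −16 (cost falls by 16).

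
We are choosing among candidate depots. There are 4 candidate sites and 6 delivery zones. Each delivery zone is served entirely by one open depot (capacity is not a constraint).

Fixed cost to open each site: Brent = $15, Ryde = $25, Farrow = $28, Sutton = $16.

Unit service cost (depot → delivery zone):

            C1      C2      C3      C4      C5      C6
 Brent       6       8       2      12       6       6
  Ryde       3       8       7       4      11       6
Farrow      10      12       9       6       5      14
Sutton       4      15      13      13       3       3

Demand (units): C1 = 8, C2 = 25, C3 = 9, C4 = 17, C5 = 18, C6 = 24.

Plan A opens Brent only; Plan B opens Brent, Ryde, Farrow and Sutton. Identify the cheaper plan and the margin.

Plan B is cheaper by 217.

Plan A: {Brent}: C1→Brent 6·8=48, C2→Brent 8·25=200, C3→Brent 2·9=18, C4→Brent 12·17=204, C5→Brent 6·18=108, C6→Brent 6·24=144. Service 722; fixed 15; total 737.
Plan B: {Brent, Ryde, Farrow, Sutton}: C1→Ryde 3·8=24, C2→Brent 8·25=200, C3→Brent 2·9=18, C4→Ryde 4·17=68, C5→Sutton 3·18=54, C6→Sutton 3·24=72. Service 436; fixed 84; total 520.
Difference: |737 − 520| = 217.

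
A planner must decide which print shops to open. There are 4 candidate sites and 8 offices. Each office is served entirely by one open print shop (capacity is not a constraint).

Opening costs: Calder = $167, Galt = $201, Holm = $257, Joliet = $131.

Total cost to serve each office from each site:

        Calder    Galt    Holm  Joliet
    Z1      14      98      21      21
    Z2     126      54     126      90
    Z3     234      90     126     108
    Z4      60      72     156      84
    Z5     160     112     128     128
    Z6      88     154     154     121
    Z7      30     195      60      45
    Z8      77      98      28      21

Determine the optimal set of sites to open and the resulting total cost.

For any fixed open set, each office goes to its cheapest open site; total = fixed + service.
{Joliet}: Z1→Joliet 21, Z2→Joliet 90, Z3→Joliet 108, Z4→Joliet 84, Z5→Joliet 128, Z6→Joliet 121, Z7→Joliet 45, Z8→Joliet 21. Service 618; fixed 131; total 749.
{Calder, Joliet}: service 539 + fixed 298 = 837
{Galt, Joliet}: service 536 + fixed 332 = 868
{Calder, Galt, Holm, Joliet}: Z1→Calder 14, Z2→Galt 54, Z3→Galt 90, Z4→Calder 60, Z5→Galt 112, Z6→Calder 88, Z7→Calder 30, Z8→Joliet 21. Service 469; fixed 756; total 1225.
No other subset beats 749.

Open Joliet only; minimum total cost 749.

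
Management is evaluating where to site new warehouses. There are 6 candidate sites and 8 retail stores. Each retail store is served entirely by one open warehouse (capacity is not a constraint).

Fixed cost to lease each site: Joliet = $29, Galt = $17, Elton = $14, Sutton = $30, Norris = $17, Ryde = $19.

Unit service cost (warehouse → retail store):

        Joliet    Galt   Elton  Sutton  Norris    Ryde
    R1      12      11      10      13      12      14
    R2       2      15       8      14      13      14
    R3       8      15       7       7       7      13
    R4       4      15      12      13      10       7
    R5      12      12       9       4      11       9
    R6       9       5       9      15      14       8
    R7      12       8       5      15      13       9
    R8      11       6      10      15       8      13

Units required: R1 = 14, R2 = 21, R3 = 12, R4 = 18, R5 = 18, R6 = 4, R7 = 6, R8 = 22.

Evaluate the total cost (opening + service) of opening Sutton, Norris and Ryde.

Total cost: 1051

Each retail store is assigned to its cheapest site among the open ones.
{Sutton, Norris, Ryde}: R1→Norris 12·14=168, R2→Norris 13·21=273, R3→Sutton 7·12=84, R4→Ryde 7·18=126, R5→Sutton 4·18=72, R6→Ryde 8·4=32, R7→Ryde 9·6=54, R8→Norris 8·22=176. Service 985; fixed 66; total 1051.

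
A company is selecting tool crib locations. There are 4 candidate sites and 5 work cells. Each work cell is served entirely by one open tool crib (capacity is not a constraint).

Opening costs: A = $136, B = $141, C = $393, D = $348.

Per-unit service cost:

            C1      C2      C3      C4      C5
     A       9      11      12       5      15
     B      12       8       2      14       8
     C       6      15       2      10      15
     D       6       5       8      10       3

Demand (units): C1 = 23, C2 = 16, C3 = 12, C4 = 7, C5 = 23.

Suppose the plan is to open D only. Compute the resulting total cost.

Each work cell is assigned to its cheapest site among the open ones.
{D}: C1→D 6·23=138, C2→D 5·16=80, C3→D 8·12=96, C4→D 10·7=70, C5→D 3·23=69. Service 453; fixed 348; total 801.

Total cost: 801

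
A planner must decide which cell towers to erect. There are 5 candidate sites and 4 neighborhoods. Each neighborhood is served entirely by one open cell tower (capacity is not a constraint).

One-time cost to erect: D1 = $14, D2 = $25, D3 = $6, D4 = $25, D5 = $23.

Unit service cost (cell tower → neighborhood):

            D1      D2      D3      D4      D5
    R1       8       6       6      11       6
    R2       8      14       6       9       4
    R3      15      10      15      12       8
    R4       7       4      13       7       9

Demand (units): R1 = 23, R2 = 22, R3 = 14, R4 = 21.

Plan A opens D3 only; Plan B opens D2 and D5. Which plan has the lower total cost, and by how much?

Plan B is cheaper by 289.

Plan A: {D3}: R1→D3 6·23=138, R2→D3 6·22=132, R3→D3 15·14=210, R4→D3 13·21=273. Service 753; fixed 6; total 759.
Plan B: {D2, D5}: R1→D2 6·23=138, R2→D5 4·22=88, R3→D5 8·14=112, R4→D2 4·21=84. Service 422; fixed 48; total 470.
Difference: |759 − 470| = 289.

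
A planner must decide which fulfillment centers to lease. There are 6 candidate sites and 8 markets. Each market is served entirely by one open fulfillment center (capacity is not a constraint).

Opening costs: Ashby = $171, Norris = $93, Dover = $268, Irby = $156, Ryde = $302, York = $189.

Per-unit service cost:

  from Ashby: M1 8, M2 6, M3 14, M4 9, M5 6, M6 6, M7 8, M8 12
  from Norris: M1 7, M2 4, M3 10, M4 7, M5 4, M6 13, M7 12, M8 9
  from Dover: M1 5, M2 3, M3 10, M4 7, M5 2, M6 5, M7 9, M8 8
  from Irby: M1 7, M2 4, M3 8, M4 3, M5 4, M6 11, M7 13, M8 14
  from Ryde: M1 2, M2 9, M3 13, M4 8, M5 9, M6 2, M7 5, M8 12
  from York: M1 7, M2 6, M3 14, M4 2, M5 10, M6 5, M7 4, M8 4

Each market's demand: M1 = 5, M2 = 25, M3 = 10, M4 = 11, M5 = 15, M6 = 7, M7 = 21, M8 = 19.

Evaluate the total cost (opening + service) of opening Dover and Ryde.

Total cost: 1133

Each market is assigned to its cheapest site among the open ones.
{Dover, Ryde}: M1→Ryde 2·5=10, M2→Dover 3·25=75, M3→Dover 10·10=100, M4→Dover 7·11=77, M5→Dover 2·15=30, M6→Ryde 2·7=14, M7→Ryde 5·21=105, M8→Dover 8·19=152. Service 563; fixed 570; total 1133.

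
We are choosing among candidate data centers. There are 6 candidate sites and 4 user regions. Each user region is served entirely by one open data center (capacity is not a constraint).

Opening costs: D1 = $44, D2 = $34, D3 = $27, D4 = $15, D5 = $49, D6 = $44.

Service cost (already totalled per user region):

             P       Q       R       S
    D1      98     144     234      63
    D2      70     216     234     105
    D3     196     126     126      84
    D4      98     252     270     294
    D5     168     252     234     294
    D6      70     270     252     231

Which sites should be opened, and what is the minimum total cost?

For any fixed open set, each user region goes to its cheapest open site; total = fixed + service.
{D2, D3}: P→D2 70, Q→D3 126, R→D3 126, S→D3 84. Service 406; fixed 61; total 467.
{D3, D4}: service 434 + fixed 42 = 476
{D3, D6}: P→D6 70, Q→D3 126, R→D3 126, S→D3 84. Service 406; fixed 71; total 477.
{D1, D2, D3, D4, D5, D6}: service 385 + fixed 213 = 598
No other subset beats 467.

Open D2 and D3; minimum total cost 467.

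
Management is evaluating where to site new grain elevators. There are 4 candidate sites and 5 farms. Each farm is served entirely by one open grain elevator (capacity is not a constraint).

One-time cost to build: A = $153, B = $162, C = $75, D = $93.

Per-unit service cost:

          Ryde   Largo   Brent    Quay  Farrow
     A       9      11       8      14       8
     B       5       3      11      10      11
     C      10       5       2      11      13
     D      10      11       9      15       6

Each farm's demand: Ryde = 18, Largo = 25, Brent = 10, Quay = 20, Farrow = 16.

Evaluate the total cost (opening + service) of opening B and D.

Each farm is assigned to its cheapest site among the open ones.
{B, D}: Ryde→B 5·18=90, Largo→B 3·25=75, Brent→D 9·10=90, Quay→B 10·20=200, Farrow→D 6·16=96. Service 551; fixed 255; total 806.

Total cost: 806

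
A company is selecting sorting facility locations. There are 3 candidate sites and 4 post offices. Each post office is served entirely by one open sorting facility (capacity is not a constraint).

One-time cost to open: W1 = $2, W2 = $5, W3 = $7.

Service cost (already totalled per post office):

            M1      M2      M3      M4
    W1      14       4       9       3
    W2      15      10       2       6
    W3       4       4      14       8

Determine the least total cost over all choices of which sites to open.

For any fixed open set, each post office goes to its cheapest open site; total = fixed + service.
{W1, W2, W3}: M1→W3 4, M2→W1 4, M3→W2 2, M4→W1 3. Service 13; fixed 14; total 27.
{W2, W3}: service 16 + fixed 12 = 28
{W1, W3}: service 20 + fixed 9 = 29
{W1}: service 30 + fixed 2 = 32
No other subset beats 27.

Minimum total cost: 27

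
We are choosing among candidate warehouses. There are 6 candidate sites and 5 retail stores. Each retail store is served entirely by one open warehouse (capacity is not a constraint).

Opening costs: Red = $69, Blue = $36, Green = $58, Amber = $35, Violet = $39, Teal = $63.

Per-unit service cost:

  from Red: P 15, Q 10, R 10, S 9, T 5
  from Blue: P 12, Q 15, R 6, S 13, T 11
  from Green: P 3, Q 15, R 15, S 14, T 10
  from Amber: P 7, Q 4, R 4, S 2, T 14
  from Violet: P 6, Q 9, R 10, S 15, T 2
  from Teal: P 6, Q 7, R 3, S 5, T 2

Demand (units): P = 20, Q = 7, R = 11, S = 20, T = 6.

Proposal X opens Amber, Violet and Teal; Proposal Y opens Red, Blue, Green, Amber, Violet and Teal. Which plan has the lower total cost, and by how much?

Proposal X: {Amber, Violet, Teal}: P→Violet 6·20=120, Q→Amber 4·7=28, R→Teal 3·11=33, S→Amber 2·20=40, T→Violet 2·6=12. Service 233; fixed 137; total 370.
Proposal Y: {Red, Blue, Green, Amber, Violet, Teal}: P→Green 3·20=60, Q→Amber 4·7=28, R→Teal 3·11=33, S→Amber 2·20=40, T→Violet 2·6=12. Service 173; fixed 300; total 473.
Difference: |370 − 473| = 103.

Proposal X is cheaper by 103.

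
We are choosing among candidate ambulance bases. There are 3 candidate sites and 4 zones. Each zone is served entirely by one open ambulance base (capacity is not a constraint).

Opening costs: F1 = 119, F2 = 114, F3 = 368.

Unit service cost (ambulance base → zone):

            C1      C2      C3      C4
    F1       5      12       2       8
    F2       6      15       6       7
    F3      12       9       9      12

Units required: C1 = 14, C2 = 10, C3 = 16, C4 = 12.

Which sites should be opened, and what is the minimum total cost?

Open F1 only; minimum total cost 437.

For any fixed open set, each zone goes to its cheapest open site; total = fixed + service.
{F1}: C1→F1 5·14=70, C2→F1 12·10=120, C3→F1 2·16=32, C4→F1 8·12=96. Service 318; fixed 119; total 437.
{F2}: C1→F2 6·14=84, C2→F2 15·10=150, C3→F2 6·16=96, C4→F2 7·12=84. Service 414; fixed 114; total 528.
{F1, F2}: service 306 + fixed 233 = 539
{F1, F2, F3}: C1→F1 5·14=70, C2→F3 9·10=90, C3→F1 2·16=32, C4→F2 7·12=84. Service 276; fixed 601; total 877.
No other subset beats 437.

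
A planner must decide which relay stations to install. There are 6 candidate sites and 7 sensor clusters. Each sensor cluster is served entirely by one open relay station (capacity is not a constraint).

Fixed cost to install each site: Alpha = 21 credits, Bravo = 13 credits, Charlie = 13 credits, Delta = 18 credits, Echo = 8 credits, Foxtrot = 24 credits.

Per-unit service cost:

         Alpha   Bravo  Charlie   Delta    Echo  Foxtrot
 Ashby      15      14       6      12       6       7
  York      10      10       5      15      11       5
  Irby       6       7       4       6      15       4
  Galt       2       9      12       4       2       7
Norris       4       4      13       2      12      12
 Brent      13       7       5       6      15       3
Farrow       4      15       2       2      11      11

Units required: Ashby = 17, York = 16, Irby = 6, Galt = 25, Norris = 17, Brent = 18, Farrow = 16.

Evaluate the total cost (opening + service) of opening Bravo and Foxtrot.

Total cost: 733

Each sensor cluster is assigned to its cheapest site among the open ones.
{Bravo, Foxtrot}: Ashby→Foxtrot 7·17=119, York→Foxtrot 5·16=80, Irby→Foxtrot 4·6=24, Galt→Foxtrot 7·25=175, Norris→Bravo 4·17=68, Brent→Foxtrot 3·18=54, Farrow→Foxtrot 11·16=176. Service 696; fixed 37; total 733.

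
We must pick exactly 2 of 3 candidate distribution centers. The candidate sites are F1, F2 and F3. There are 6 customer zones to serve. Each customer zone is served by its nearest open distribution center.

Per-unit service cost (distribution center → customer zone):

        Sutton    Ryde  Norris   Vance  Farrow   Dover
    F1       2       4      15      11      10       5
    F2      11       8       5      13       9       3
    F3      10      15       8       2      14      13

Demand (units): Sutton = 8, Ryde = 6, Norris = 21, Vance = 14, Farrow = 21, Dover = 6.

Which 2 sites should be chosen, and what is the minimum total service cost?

With exactly 2 open, each customer zone uses its cheapest among the chosen.
{F2, F3}: Sutton→F3 10·8=80, Ryde→F2 8·6=48, Norris→F2 5·21=105, Vance→F3 2·14=28, Farrow→F2 9·21=189, Dover→F2 3·6=18. Service cost 468.
{F1, F3}: service cost 476
{F1, F2}: service cost 506
Among all 3 size-2 choices, {F2, F3} is lowest.

Choose F2 and F3; total service cost 468.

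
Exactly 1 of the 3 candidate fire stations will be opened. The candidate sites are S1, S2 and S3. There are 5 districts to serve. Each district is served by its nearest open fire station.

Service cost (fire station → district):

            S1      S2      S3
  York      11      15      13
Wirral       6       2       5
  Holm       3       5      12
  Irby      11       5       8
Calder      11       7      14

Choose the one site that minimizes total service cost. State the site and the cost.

Choose S2 only; total service cost 34.

With exactly 1 open, each district uses its cheapest among the chosen.
{S2}: York→S2 15, Wirral→S2 2, Holm→S2 5, Irby→S2 5, Calder→S2 7. Service cost 34.
{S1}: service cost 42
{S3}: service cost 52
Among all 3 size-1 choices, {S2} is lowest.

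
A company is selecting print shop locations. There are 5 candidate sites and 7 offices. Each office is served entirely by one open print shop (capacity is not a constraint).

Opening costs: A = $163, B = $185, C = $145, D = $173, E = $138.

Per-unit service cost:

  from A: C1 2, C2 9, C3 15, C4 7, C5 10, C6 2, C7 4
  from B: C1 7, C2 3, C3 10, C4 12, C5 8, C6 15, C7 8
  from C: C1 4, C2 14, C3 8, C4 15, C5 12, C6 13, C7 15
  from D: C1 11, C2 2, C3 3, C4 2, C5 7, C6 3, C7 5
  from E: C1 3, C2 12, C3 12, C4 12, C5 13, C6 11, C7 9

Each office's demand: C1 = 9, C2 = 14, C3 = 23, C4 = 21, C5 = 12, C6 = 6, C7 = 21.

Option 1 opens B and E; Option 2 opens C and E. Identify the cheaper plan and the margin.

Option 1: {B, E}: C1→E 3·9=27, C2→B 3·14=42, C3→B 10·23=230, C4→B 12·21=252, C5→B 8·12=96, C6→E 11·6=66, C7→B 8·21=168. Service 881; fixed 323; total 1204.
Option 2: {C, E}: C1→E 3·9=27, C2→E 12·14=168, C3→C 8·23=184, C4→E 12·21=252, C5→C 12·12=144, C6→E 11·6=66, C7→E 9·21=189. Service 1030; fixed 283; total 1313.
Difference: |1204 − 1313| = 109.

Option 1 is cheaper by 109.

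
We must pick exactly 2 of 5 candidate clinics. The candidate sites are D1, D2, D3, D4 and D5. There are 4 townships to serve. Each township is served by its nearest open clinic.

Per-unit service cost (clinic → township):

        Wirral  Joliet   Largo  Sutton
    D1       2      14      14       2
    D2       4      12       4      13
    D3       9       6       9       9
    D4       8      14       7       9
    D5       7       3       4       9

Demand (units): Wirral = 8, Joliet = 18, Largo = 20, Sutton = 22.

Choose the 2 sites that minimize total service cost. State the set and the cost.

With exactly 2 open, each township uses its cheapest among the chosen.
{D1, D5}: Wirral→D1 2·8=16, Joliet→D5 3·18=54, Largo→D5 4·20=80, Sutton→D1 2·22=44. Service cost 194.
{D1, D3}: service cost 348
{D1, D2}: service cost 356
Among all 10 size-2 choices, {D1, D5} is lowest.

Choose D1 and D5; total service cost 194.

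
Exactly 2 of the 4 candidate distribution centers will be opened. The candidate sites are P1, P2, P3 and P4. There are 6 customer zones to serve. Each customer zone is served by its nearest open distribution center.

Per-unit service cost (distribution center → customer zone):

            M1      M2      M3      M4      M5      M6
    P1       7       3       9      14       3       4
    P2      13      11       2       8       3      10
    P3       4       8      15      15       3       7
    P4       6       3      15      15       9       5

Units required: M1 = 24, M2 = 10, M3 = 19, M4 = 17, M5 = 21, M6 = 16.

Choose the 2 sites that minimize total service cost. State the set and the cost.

Choose P2 and P4; total service cost 491.

With exactly 2 open, each customer zone uses its cheapest among the chosen.
{P2, P4}: M1→P4 6·24=144, M2→P4 3·10=30, M3→P2 2·19=38, M4→P2 8·17=136, M5→P2 3·21=63, M6→P4 5·16=80. Service cost 491.
{P1, P2}: service cost 499
{P2, P3}: service cost 525
Among all 6 size-2 choices, {P2, P4} is lowest.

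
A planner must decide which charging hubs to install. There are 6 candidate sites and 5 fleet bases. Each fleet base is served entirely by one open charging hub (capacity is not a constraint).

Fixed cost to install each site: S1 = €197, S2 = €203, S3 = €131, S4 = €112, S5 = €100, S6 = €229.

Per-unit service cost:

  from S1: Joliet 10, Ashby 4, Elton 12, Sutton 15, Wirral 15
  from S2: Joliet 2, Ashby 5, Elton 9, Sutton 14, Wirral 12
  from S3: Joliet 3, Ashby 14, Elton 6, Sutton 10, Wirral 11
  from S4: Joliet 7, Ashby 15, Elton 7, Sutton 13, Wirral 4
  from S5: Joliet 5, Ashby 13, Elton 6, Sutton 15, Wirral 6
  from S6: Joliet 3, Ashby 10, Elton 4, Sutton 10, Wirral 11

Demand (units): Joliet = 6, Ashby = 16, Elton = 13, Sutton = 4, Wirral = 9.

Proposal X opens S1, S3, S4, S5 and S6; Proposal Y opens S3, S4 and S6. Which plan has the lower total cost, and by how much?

Proposal X: {S1, S3, S4, S5, S6}: Joliet→S3 3·6=18, Ashby→S1 4·16=64, Elton→S6 4·13=52, Sutton→S3 10·4=40, Wirral→S4 4·9=36. Service 210; fixed 769; total 979.
Proposal Y: {S3, S4, S6}: Joliet→S3 3·6=18, Ashby→S6 10·16=160, Elton→S6 4·13=52, Sutton→S3 10·4=40, Wirral→S4 4·9=36. Service 306; fixed 472; total 778.
Difference: |979 − 778| = 201.

Proposal Y is cheaper by 201.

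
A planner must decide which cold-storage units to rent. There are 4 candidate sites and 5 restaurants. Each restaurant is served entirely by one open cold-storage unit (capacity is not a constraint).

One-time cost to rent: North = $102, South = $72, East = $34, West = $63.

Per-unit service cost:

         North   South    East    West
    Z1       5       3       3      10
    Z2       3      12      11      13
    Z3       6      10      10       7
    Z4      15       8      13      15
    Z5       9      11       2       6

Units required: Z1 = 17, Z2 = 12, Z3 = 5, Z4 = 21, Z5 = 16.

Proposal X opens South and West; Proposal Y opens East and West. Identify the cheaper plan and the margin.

Proposal Y is cheaper by 9.

Proposal X: {South, West}: Z1→South 3·17=51, Z2→South 12·12=144, Z3→West 7·5=35, Z4→South 8·21=168, Z5→West 6·16=96. Service 494; fixed 135; total 629.
Proposal Y: {East, West}: Z1→East 3·17=51, Z2→East 11·12=132, Z3→West 7·5=35, Z4→East 13·21=273, Z5→East 2·16=32. Service 523; fixed 97; total 620.
Difference: |629 − 620| = 9.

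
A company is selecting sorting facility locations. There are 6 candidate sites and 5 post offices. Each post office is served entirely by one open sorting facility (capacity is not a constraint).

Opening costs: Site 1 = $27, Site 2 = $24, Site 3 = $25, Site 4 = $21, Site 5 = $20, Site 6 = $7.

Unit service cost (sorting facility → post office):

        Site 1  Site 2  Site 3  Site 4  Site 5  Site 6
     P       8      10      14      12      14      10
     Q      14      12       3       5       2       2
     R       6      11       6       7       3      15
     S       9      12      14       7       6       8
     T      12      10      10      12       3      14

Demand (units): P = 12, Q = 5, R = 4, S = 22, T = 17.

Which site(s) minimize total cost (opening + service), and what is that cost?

For any fixed open set, each post office goes to its cheapest open site; total = fixed + service.
{Site 1, Site 5}: P→Site 1 8·12=96, Q→Site 5 2·5=10, R→Site 5 3·4=12, S→Site 5 6·22=132, T→Site 5 3·17=51. Service 301; fixed 47; total 348.
{Site 5, Site 6}: service 325 + fixed 27 = 352
{Site 1, Site 5, Site 6}: service 301 + fixed 54 = 355
{Site 1, Site 2, Site 3, Site 4, Site 5, Site 6}: service 301 + fixed 124 = 425
No other subset beats 348.

Open Site 1 and Site 5; minimum total cost 348.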